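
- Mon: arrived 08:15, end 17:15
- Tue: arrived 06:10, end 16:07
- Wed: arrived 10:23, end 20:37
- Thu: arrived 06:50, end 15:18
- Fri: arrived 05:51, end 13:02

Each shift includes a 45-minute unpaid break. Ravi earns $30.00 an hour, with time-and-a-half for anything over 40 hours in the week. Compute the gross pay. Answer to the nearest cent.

Mon: 08:15–17:15 = 9 h 0 min; less 45 min break → 8 h 15 min
Tue: 06:10–16:07 = 9 h 57 min; less 45 min break → 9 h 12 min
Wed: 10:23–20:37 = 10 h 14 min; less 45 min break → 9 h 29 min
Thu: 06:50–15:18 = 8 h 28 min; less 45 min break → 7 h 43 min
Fri: 05:51–13:02 = 7 h 11 min; less 45 min break → 6 h 26 min
Total worked: 41 h 5 min = 2465 min.
Regular 40 h 0 min = 2400 min at $30.00/h; overtime 1 h 5 min = 65 min at $45.00/h.
Pay = (2400 × $30.00 + 65 × $45.00) ÷ 60 = $1248.75.

$1248.75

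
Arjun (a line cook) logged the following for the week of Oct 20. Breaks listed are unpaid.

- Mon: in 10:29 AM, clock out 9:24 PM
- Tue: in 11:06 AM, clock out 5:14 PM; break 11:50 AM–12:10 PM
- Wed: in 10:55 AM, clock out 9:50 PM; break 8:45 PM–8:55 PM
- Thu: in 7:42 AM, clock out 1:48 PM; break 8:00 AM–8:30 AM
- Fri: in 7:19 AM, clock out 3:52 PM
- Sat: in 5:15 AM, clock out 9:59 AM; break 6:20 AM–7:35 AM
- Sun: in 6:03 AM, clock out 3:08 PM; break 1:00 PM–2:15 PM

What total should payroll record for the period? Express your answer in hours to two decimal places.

Mon: 10:29 AM–9:24 PM = 10 h 55 min
Tue: 11:06 AM–5:14 PM = 6 h 8 min; less 20 min break → 5 h 48 min
Wed: 10:55 AM–9:50 PM = 10 h 55 min; less 10 min break → 10 h 45 min
Thu: 7:42 AM–1:48 PM = 6 h 6 min; less 30 min break → 5 h 36 min
Fri: 7:19 AM–3:52 PM = 8 h 33 min
Sat: 5:15 AM–9:59 AM = 4 h 44 min; less 75 min break → 3 h 29 min
Sun: 6:03 AM–3:08 PM = 9 h 5 min; less 75 min break → 7 h 50 min
Total: 10 h 55 min + 5 h 48 min + 10 h 45 min + 5 h 36 min + 8 h 33 min + 3 h 29 min + 7 h 50 min = 52 h 56 min.

52.93 hours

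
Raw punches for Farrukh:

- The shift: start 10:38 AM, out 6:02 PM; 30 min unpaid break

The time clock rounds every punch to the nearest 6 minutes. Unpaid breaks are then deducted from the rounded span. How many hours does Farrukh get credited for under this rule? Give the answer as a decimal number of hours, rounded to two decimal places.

The shift: in 10:38 AM→10:36 AM, out 6:02 PM→6:00 PM; 7 h 24 min − 30 min = 6 h 54 min

6.90 hours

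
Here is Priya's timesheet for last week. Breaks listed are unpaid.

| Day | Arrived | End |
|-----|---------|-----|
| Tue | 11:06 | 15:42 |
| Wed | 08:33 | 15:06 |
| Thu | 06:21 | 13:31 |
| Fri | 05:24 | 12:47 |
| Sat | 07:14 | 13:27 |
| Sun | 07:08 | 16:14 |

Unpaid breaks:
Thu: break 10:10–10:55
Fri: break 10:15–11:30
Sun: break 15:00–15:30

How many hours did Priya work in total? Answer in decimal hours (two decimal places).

38.52 hours

Tue: 11:06–15:42 = 4 h 36 min
Wed: 08:33–15:06 = 6 h 33 min
Thu: 06:21–13:31 = 7 h 10 min; less 45 min break → 6 h 25 min
Fri: 05:24–12:47 = 7 h 23 min; less 75 min break → 6 h 8 min
Sat: 07:14–13:27 = 6 h 13 min
Sun: 07:08–16:14 = 9 h 6 min; less 30 min break → 8 h 36 min
Total: 4 h 36 min + 6 h 33 min + 6 h 25 min + 6 h 8 min + 6 h 13 min + 8 h 36 min = 38 h 31 min.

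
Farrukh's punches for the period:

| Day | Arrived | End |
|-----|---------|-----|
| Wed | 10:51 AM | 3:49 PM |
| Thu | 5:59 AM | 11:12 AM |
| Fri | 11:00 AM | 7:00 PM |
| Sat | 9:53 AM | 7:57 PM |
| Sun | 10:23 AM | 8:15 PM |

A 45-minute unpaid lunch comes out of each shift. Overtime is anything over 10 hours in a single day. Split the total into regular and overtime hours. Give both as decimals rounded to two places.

Regular 34.37 hours, overtime 0.00 hours

Wed: 10:51 AM–3:49 PM = 4 h 58 min; less 45 min break → 4 h 13 min
Thu: 5:59 AM–11:12 AM = 5 h 13 min; less 45 min break → 4 h 28 min
Fri: 11:00 AM–7:00 PM = 8 h 0 min; less 45 min break → 7 h 15 min
Sat: 9:53 AM–7:57 PM = 10 h 4 min; less 45 min break → 9 h 19 min
Sun: 10:23 AM–8:15 PM = 9 h 52 min; less 45 min break → 9 h 7 min
Wed reg 4 h 13 min / OT 0 h 0 min; Thu reg 4 h 28 min / OT 0 h 0 min; Fri reg 7 h 15 min / OT 0 h 0 min; Sat reg 9 h 19 min / OT 0 h 0 min; Sun reg 9 h 7 min / OT 0 h 0 min.
Totals: regular 34 h 22 min, overtime 0 h 0 min.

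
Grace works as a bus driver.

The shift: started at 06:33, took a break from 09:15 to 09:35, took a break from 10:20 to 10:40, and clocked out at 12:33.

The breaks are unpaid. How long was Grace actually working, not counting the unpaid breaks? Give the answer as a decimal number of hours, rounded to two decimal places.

5.33 hours

The shift: 06:33–12:33 = 6 h 0 min; less 40 min break → 5 h 20 min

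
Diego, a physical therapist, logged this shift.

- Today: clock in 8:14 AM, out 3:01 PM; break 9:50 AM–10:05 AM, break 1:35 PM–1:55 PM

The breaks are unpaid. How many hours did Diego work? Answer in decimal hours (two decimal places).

6.20 hours

Today: 8:14 AM–3:01 PM = 6 h 47 min; less 35 min break → 6 h 12 min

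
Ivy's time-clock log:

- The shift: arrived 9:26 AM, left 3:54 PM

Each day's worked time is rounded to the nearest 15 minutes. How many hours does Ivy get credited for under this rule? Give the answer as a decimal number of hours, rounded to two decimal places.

6.50 hours

The shift: 9:26 AM–3:54 PM = 6 h 28 min → rounds to 6 h 30 min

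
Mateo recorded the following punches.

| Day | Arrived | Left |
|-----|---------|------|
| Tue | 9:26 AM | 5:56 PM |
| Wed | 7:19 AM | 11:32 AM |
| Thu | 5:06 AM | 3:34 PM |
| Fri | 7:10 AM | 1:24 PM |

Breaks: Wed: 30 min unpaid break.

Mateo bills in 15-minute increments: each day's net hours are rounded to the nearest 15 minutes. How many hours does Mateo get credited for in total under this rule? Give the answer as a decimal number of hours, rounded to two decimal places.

Tue: 9:26 AM–5:56 PM = 8 h 30 min → rounds to 8 h 30 min
Wed: 7:19 AM–11:32 AM = 4 h 13 min − 30 min = 3 h 43 min → rounds to 3 h 45 min
Thu: 5:06 AM–3:34 PM = 10 h 28 min → rounds to 10 h 30 min
Fri: 7:10 AM–1:24 PM = 6 h 14 min → rounds to 6 h 15 min
Total credited: 29 h 0 min.

29.00 hours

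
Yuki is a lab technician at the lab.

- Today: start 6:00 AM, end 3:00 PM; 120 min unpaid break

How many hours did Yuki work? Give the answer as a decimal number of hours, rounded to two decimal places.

Today: 6:00 AM–3:00 PM = 9 h 0 min; less 120 min break → 7 h 0 min

7.00 hours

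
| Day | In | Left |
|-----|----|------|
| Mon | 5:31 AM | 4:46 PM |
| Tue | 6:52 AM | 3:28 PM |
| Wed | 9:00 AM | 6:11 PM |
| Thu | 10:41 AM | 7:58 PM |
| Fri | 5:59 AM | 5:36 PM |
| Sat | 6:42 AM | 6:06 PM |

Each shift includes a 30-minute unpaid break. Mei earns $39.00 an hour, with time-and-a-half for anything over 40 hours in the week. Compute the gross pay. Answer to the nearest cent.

Mon: 5:31 AM–4:46 PM = 11 h 15 min; less 30 min break → 10 h 45 min
Tue: 6:52 AM–3:28 PM = 8 h 36 min; less 30 min break → 8 h 6 min
Wed: 9:00 AM–6:11 PM = 9 h 11 min; less 30 min break → 8 h 41 min
Thu: 10:41 AM–7:58 PM = 9 h 17 min; less 30 min break → 8 h 47 min
Fri: 5:59 AM–5:36 PM = 11 h 37 min; less 30 min break → 11 h 7 min
Sat: 6:42 AM–6:06 PM = 11 h 24 min; less 30 min break → 10 h 54 min
Total worked: 58 h 20 min = 3500 min.
Regular 40 h 0 min = 2400 min at $39.00/h; overtime 18 h 20 min = 1100 min at $58.50/h.
Pay = (2400 × $39.00 + 1100 × $58.50) ÷ 60 = $2632.50.

$2632.50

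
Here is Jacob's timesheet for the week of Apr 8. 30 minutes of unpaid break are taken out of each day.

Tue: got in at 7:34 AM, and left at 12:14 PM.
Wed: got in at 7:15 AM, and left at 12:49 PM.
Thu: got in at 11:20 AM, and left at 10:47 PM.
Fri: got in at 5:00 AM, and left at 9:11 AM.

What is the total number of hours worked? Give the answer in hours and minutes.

23 h 52 min

Tue: 7:34 AM–12:14 PM = 4 h 40 min; less 30 min break → 4 h 10 min
Wed: 7:15 AM–12:49 PM = 5 h 34 min; less 30 min break → 5 h 4 min
Thu: 11:20 AM–10:47 PM = 11 h 27 min; less 30 min break → 10 h 57 min
Fri: 5:00 AM–9:11 AM = 4 h 11 min; less 30 min break → 3 h 41 min
Total: 4 h 10 min + 5 h 4 min + 10 h 57 min + 3 h 41 min = 23 h 52 min.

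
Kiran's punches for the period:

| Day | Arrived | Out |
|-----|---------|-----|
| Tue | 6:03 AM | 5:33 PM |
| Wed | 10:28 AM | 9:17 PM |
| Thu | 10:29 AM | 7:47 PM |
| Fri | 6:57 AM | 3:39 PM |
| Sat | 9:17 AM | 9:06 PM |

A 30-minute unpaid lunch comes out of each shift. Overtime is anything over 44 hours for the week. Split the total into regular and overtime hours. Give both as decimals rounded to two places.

Tue: 6:03 AM–5:33 PM = 11 h 30 min; less 30 min break → 11 h 0 min
Wed: 10:28 AM–9:17 PM = 10 h 49 min; less 30 min break → 10 h 19 min
Thu: 10:29 AM–7:47 PM = 9 h 18 min; less 30 min break → 8 h 48 min
Fri: 6:57 AM–3:39 PM = 8 h 42 min; less 30 min break → 8 h 12 min
Sat: 9:17 AM–9:06 PM = 11 h 49 min; less 30 min break → 11 h 19 min
Total worked: 49 h 38 min = 49.63 h.
Threshold 44 h → overtime 5 h 38 min, regular 44 h 0 min.

Regular 44.00 hours, overtime 5.63 hours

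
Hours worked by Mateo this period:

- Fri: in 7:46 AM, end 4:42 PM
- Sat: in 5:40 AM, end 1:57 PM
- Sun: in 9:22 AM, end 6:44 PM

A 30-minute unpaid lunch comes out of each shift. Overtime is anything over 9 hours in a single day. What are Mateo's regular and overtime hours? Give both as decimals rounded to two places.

Fri: 7:46 AM–4:42 PM = 8 h 56 min; less 30 min break → 8 h 26 min
Sat: 5:40 AM–1:57 PM = 8 h 17 min; less 30 min break → 7 h 47 min
Sun: 9:22 AM–6:44 PM = 9 h 22 min; less 30 min break → 8 h 52 min
Fri reg 8 h 26 min / OT 0 h 0 min; Sat reg 7 h 47 min / OT 0 h 0 min; Sun reg 8 h 52 min / OT 0 h 0 min.
Totals: regular 25 h 5 min, overtime 0 h 0 min.

Regular 25.08 hours, overtime 0.00 hours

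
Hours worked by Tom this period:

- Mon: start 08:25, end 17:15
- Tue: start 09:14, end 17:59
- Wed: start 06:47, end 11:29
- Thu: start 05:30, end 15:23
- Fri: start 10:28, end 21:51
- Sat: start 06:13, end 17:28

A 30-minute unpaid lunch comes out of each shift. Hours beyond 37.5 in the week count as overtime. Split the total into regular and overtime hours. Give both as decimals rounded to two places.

Regular 37.50 hours, overtime 14.30 hours

Mon: 08:25–17:15 = 8 h 50 min; less 30 min break → 8 h 20 min
Tue: 09:14–17:59 = 8 h 45 min; less 30 min break → 8 h 15 min
Wed: 06:47–11:29 = 4 h 42 min; less 30 min break → 4 h 12 min
Thu: 05:30–15:23 = 9 h 53 min; less 30 min break → 9 h 23 min
Fri: 10:28–21:51 = 11 h 23 min; less 30 min break → 10 h 53 min
Sat: 06:13–17:28 = 11 h 15 min; less 30 min break → 10 h 45 min
Total worked: 51 h 48 min = 51.80 h.
Threshold 37.5 h → overtime 14 h 18 min, regular 37 h 30 min.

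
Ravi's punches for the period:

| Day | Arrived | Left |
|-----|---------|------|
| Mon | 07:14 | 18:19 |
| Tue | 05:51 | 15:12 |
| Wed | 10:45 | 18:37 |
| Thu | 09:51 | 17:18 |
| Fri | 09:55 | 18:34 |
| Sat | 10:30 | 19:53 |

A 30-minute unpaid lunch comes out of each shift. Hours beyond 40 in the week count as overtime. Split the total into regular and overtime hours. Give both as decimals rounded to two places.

Mon: 07:14–18:19 = 11 h 5 min; less 30 min break → 10 h 35 min
Tue: 05:51–15:12 = 9 h 21 min; less 30 min break → 8 h 51 min
Wed: 10:45–18:37 = 7 h 52 min; less 30 min break → 7 h 22 min
Thu: 09:51–17:18 = 7 h 27 min; less 30 min break → 6 h 57 min
Fri: 09:55–18:34 = 8 h 39 min; less 30 min break → 8 h 9 min
Sat: 10:30–19:53 = 9 h 23 min; less 30 min break → 8 h 53 min
Total worked: 50 h 47 min = 50.78 h.
Threshold 40 h → overtime 10 h 47 min, regular 40 h 0 min.

Regular 40.00 hours, overtime 10.78 hours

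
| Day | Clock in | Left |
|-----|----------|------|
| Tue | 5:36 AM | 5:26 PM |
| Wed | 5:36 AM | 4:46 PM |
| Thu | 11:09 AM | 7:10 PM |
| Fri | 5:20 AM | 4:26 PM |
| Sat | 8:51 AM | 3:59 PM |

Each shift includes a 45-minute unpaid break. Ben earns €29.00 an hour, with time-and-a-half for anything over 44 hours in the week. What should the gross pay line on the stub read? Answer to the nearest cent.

Tue: 5:36 AM–5:26 PM = 11 h 50 min; less 45 min break → 11 h 5 min
Wed: 5:36 AM–4:46 PM = 11 h 10 min; less 45 min break → 10 h 25 min
Thu: 11:09 AM–7:10 PM = 8 h 1 min; less 45 min break → 7 h 16 min
Fri: 5:20 AM–4:26 PM = 11 h 6 min; less 45 min break → 10 h 21 min
Sat: 8:51 AM–3:59 PM = 7 h 8 min; less 45 min break → 6 h 23 min
Total worked: 45 h 30 min = 2730 min.
Regular 44 h 0 min = 2640 min at €29.00/h; overtime 1 h 30 min = 90 min at €43.50/h.
Pay = (2640 × €29.00 + 90 × €43.50) ÷ 60 = €1341.25.

€1341.25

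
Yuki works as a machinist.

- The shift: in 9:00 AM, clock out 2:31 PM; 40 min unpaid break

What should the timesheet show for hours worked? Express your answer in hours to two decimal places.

4.85 hours

The shift: 9:00 AM–2:31 PM = 5 h 31 min; less 40 min break → 4 h 51 min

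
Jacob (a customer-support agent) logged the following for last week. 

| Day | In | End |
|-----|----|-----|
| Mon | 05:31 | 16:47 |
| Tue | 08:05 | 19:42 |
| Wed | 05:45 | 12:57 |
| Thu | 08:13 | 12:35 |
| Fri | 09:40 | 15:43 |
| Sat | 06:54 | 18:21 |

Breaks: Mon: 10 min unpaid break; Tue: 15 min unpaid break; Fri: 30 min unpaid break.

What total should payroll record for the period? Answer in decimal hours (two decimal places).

Mon: 05:31–16:47 = 11 h 16 min; less 10 min break → 11 h 6 min
Tue: 08:05–19:42 = 11 h 37 min; less 15 min break → 11 h 22 min
Wed: 05:45–12:57 = 7 h 12 min
Thu: 08:13–12:35 = 4 h 22 min
Fri: 09:40–15:43 = 6 h 3 min; less 30 min break → 5 h 33 min
Sat: 06:54–18:21 = 11 h 27 min
Total: 11 h 6 min + 11 h 22 min + 7 h 12 min + 4 h 22 min + 5 h 33 min + 11 h 27 min = 51 h 2 min.

51.03 hours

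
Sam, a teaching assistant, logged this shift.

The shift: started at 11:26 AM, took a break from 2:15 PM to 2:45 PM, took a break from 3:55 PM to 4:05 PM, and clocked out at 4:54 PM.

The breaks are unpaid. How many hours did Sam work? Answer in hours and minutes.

4 h 48 min

The shift: 11:26 AM–4:54 PM = 5 h 28 min; less 40 min break → 4 h 48 min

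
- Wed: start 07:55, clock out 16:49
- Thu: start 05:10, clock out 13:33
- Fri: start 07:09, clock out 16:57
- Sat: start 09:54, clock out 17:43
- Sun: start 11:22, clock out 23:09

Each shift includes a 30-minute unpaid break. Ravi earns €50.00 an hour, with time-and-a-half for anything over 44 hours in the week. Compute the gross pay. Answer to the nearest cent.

€2213.75

Wed: 07:55–16:49 = 8 h 54 min; less 30 min break → 8 h 24 min
Thu: 05:10–13:33 = 8 h 23 min; less 30 min break → 7 h 53 min
Fri: 07:09–16:57 = 9 h 48 min; less 30 min break → 9 h 18 min
Sat: 09:54–17:43 = 7 h 49 min; less 30 min break → 7 h 19 min
Sun: 11:22–23:09 = 11 h 47 min; less 30 min break → 11 h 17 min
Total worked: 44 h 11 min = 2651 min.
Regular 44 h 0 min = 2640 min at €50.00/h; overtime 0 h 11 min = 11 min at €75.00/h.
Pay = (2640 × €50.00 + 11 × €75.00) ÷ 60 = €2213.75.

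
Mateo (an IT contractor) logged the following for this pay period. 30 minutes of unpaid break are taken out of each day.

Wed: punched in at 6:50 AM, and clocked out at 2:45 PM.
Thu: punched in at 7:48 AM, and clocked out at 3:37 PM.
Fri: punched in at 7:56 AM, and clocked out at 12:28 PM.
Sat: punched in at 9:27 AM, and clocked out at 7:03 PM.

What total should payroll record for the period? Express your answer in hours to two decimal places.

27.87 hours

Wed: 6:50 AM–2:45 PM = 7 h 55 min; less 30 min break → 7 h 25 min
Thu: 7:48 AM–3:37 PM = 7 h 49 min; less 30 min break → 7 h 19 min
Fri: 7:56 AM–12:28 PM = 4 h 32 min; less 30 min break → 4 h 2 min
Sat: 9:27 AM–7:03 PM = 9 h 36 min; less 30 min break → 9 h 6 min
Total: 7 h 25 min + 7 h 19 min + 4 h 2 min + 9 h 6 min = 27 h 52 min.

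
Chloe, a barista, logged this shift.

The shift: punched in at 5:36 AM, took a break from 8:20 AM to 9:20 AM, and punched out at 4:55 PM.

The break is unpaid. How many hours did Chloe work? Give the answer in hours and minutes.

10 h 19 min

The shift: 5:36 AM–4:55 PM = 11 h 19 min; less 60 min break → 10 h 19 min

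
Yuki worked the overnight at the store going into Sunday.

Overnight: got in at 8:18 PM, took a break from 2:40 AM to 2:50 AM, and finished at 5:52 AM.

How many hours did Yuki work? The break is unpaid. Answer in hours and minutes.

Overnight: 8:18 PM → midnight = 3 h 42 min; midnight → 5:52 AM = 5 h 52 min; span 9 h 34 min; less 10 min break → 9 h 24 min

9 h 24 min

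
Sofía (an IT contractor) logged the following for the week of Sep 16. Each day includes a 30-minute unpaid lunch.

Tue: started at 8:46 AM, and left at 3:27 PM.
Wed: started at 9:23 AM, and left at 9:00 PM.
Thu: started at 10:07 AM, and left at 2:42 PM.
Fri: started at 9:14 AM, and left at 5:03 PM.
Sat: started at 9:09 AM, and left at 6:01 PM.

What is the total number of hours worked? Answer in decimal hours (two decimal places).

Tue: 8:46 AM–3:27 PM = 6 h 41 min; less 30 min break → 6 h 11 min
Wed: 9:23 AM–9:00 PM = 11 h 37 min; less 30 min break → 11 h 7 min
Thu: 10:07 AM–2:42 PM = 4 h 35 min; less 30 min break → 4 h 5 min
Fri: 9:14 AM–5:03 PM = 7 h 49 min; less 30 min break → 7 h 19 min
Sat: 9:09 AM–6:01 PM = 8 h 52 min; less 30 min break → 8 h 22 min
Total: 6 h 11 min + 11 h 7 min + 4 h 5 min + 7 h 19 min + 8 h 22 min = 37 h 4 min.

37.07 hours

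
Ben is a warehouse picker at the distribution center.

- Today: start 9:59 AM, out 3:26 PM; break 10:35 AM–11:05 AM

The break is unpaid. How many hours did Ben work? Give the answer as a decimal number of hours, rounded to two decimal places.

Today: 9:59 AM–3:26 PM = 5 h 27 min; less 30 min break → 4 h 57 min

4.95 hours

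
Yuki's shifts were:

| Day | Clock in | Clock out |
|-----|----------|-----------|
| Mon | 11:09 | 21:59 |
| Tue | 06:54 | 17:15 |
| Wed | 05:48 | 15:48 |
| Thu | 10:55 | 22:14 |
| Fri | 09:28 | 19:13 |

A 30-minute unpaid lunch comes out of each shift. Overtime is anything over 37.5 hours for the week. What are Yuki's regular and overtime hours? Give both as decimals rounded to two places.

Mon: 11:09–21:59 = 10 h 50 min; less 30 min break → 10 h 20 min
Tue: 06:54–17:15 = 10 h 21 min; less 30 min break → 9 h 51 min
Wed: 05:48–15:48 = 10 h 0 min; less 30 min break → 9 h 30 min
Thu: 10:55–22:14 = 11 h 19 min; less 30 min break → 10 h 49 min
Fri: 09:28–19:13 = 9 h 45 min; less 30 min break → 9 h 15 min
Total worked: 49 h 45 min = 49.75 h.
Threshold 37.5 h → overtime 12 h 15 min, regular 37 h 30 min.

Regular 37.50 hours, overtime 12.25 hours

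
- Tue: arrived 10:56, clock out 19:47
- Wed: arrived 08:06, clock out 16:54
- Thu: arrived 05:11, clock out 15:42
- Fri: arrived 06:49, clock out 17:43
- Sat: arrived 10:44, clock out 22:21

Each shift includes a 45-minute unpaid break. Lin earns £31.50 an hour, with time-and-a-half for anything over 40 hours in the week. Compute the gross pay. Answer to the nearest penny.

£1587.60

Tue: 10:56–19:47 = 8 h 51 min; less 45 min break → 8 h 6 min
Wed: 08:06–16:54 = 8 h 48 min; less 45 min break → 8 h 3 min
Thu: 05:11–15:42 = 10 h 31 min; less 45 min break → 9 h 46 min
Fri: 06:49–17:43 = 10 h 54 min; less 45 min break → 10 h 9 min
Sat: 10:44–22:21 = 11 h 37 min; less 45 min break → 10 h 52 min
Total worked: 46 h 56 min = 2816 min.
Regular 40 h 0 min = 2400 min at £31.50/h; overtime 6 h 56 min = 416 min at £47.25/h.
Pay = (2400 × £31.50 + 416 × £47.25) ÷ 60 = £1587.60.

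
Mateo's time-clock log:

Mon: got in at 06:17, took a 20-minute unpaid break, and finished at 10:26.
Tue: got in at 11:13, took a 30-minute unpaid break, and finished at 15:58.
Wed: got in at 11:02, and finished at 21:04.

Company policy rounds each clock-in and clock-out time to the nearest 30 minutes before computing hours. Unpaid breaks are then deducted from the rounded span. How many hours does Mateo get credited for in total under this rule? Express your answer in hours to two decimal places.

18.17 hours

Mon: in 06:17→06:30, out 10:26→10:30; 4 h 0 min − 20 min = 3 h 40 min
Tue: in 11:13→11:00, out 15:58→16:00; 5 h 0 min − 30 min = 4 h 30 min
Wed: in 11:02→11:00, out 21:04→21:00; 10 h 0 min
Total credited: 18 h 10 min.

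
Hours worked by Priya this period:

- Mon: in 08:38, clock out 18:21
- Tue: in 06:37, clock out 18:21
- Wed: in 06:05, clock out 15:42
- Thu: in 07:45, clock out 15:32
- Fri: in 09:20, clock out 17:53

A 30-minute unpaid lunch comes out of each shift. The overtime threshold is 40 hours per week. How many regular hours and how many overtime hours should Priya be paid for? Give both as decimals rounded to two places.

Mon: 08:38–18:21 = 9 h 43 min; less 30 min break → 9 h 13 min
Tue: 06:37–18:21 = 11 h 44 min; less 30 min break → 11 h 14 min
Wed: 06:05–15:42 = 9 h 37 min; less 30 min break → 9 h 7 min
Thu: 07:45–15:32 = 7 h 47 min; less 30 min break → 7 h 17 min
Fri: 09:20–17:53 = 8 h 33 min; less 30 min break → 8 h 3 min
Total worked: 44 h 54 min = 44.90 h.
Threshold 40 h → overtime 4 h 54 min, regular 40 h 0 min.

Regular 40.00 hours, overtime 4.90 hours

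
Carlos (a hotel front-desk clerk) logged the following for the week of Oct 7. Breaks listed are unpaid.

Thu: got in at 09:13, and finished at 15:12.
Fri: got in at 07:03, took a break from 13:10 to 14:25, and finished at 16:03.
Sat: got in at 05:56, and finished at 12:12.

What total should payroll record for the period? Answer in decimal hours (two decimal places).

Thu: 09:13–15:12 = 5 h 59 min
Fri: 07:03–16:03 = 9 h 0 min; less 75 min break → 7 h 45 min
Sat: 05:56–12:12 = 6 h 16 min
Total: 5 h 59 min + 7 h 45 min + 6 h 16 min = 20 h 0 min.

20.00 hours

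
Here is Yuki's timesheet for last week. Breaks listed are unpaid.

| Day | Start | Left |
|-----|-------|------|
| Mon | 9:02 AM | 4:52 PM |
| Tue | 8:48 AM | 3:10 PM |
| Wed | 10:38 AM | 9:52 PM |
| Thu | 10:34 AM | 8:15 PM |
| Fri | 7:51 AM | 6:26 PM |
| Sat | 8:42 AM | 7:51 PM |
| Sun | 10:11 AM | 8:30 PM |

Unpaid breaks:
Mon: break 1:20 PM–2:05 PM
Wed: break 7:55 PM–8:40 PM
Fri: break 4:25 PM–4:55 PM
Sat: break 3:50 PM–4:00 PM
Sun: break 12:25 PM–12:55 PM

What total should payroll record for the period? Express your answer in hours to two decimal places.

Mon: 9:02 AM–4:52 PM = 7 h 50 min; less 45 min break → 7 h 5 min
Tue: 8:48 AM–3:10 PM = 6 h 22 min
Wed: 10:38 AM–9:52 PM = 11 h 14 min; less 45 min break → 10 h 29 min
Thu: 10:34 AM–8:15 PM = 9 h 41 min
Fri: 7:51 AM–6:26 PM = 10 h 35 min; less 30 min break → 10 h 5 min
Sat: 8:42 AM–7:51 PM = 11 h 9 min; less 10 min break → 10 h 59 min
Sun: 10:11 AM–8:30 PM = 10 h 19 min; less 30 min break → 9 h 49 min
Total: 7 h 5 min + 6 h 22 min + 10 h 29 min + 9 h 41 min + 10 h 5 min + 10 h 59 min + 9 h 49 min = 64 h 30 min.

64.50 hours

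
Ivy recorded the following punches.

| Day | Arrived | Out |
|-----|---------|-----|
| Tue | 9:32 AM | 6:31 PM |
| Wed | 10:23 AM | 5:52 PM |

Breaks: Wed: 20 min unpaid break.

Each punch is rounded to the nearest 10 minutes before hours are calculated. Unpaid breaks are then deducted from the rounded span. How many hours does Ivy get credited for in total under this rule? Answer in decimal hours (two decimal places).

16.17 hours

Tue: in 9:32 AM→9:30 AM, out 6:31 PM→6:30 PM; 9 h 0 min
Wed: in 10:23 AM→10:20 AM, out 5:52 PM→5:50 PM; 7 h 30 min − 20 min = 7 h 10 min
Total credited: 16 h 10 min.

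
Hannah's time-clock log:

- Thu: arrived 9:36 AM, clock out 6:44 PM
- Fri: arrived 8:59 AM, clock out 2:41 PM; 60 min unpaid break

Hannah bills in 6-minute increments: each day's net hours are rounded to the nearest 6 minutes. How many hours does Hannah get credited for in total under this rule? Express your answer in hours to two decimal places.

Thu: 9:36 AM–6:44 PM = 9 h 8 min → rounds to 9 h 6 min
Fri: 8:59 AM–2:41 PM = 5 h 42 min − 60 min = 4 h 42 min → rounds to 4 h 42 min
Total credited: 13 h 48 min.

13.80 hours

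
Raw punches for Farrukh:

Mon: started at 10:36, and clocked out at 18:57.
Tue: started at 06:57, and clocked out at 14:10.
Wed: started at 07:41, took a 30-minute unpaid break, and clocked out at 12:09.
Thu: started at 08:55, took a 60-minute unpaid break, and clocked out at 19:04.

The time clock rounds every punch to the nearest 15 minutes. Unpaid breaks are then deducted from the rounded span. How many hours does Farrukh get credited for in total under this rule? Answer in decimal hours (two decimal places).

28.75 hours

Mon: in 10:36→10:30, out 18:57→19:00; 8 h 30 min
Tue: in 06:57→07:00, out 14:10→14:15; 7 h 15 min
Wed: in 07:41→07:45, out 12:09→12:15; 4 h 30 min − 30 min = 4 h 0 min
Thu: in 08:55→09:00, out 19:04→19:00; 10 h 0 min − 60 min = 9 h 0 min
Total credited: 28 h 45 min.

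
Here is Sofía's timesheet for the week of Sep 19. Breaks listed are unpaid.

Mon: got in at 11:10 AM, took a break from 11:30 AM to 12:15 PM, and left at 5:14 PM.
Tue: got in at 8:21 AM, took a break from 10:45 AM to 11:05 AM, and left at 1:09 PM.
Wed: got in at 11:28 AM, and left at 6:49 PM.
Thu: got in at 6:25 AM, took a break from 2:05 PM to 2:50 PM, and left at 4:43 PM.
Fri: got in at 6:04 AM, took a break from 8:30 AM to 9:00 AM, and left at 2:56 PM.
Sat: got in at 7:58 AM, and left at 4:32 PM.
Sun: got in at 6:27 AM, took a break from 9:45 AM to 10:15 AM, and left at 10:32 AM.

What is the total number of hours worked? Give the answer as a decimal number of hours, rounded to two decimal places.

47.20 hours

Mon: 11:10 AM–5:14 PM = 6 h 4 min; less 45 min break → 5 h 19 min
Tue: 8:21 AM–1:09 PM = 4 h 48 min; less 20 min break → 4 h 28 min
Wed: 11:28 AM–6:49 PM = 7 h 21 min
Thu: 6:25 AM–4:43 PM = 10 h 18 min; less 45 min break → 9 h 33 min
Fri: 6:04 AM–2:56 PM = 8 h 52 min; less 30 min break → 8 h 22 min
Sat: 7:58 AM–4:32 PM = 8 h 34 min
Sun: 6:27 AM–10:32 AM = 4 h 5 min; less 30 min break → 3 h 35 min
Total: 5 h 19 min + 4 h 28 min + 7 h 21 min + 9 h 33 min + 8 h 22 min + 8 h 34 min + 3 h 35 min = 47 h 12 min.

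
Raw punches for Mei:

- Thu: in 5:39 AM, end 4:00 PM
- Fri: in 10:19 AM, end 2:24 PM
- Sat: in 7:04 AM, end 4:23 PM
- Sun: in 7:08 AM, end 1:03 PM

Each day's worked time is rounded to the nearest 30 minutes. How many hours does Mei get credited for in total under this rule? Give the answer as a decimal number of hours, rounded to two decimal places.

30.00 hours

Thu: 5:39 AM–4:00 PM = 10 h 21 min → rounds to 10 h 30 min
Fri: 10:19 AM–2:24 PM = 4 h 5 min → rounds to 4 h 0 min
Sat: 7:04 AM–4:23 PM = 9 h 19 min → rounds to 9 h 30 min
Sun: 7:08 AM–1:03 PM = 5 h 55 min → rounds to 6 h 0 min
Total credited: 30 h 0 min.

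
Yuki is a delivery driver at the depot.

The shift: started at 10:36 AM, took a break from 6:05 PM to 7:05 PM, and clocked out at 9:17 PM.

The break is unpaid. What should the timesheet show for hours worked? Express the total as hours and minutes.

The shift: 10:36 AM–9:17 PM = 10 h 41 min; less 60 min break → 9 h 41 min

9 h 41 min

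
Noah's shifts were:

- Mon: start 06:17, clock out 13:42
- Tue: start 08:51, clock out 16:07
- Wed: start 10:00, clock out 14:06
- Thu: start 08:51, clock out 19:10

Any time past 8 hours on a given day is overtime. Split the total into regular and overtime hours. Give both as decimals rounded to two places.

Regular 26.78 hours, overtime 2.32 hours

Mon: 06:17–13:42 = 7 h 25 min
Tue: 08:51–16:07 = 7 h 16 min
Wed: 10:00–14:06 = 4 h 6 min
Thu: 08:51–19:10 = 10 h 19 min
Mon reg 7 h 25 min / OT 0 h 0 min; Tue reg 7 h 16 min / OT 0 h 0 min; Wed reg 4 h 6 min / OT 0 h 0 min; Thu reg 8 h 0 min / OT 2 h 19 min.
Totals: regular 26 h 47 min, overtime 2 h 19 min.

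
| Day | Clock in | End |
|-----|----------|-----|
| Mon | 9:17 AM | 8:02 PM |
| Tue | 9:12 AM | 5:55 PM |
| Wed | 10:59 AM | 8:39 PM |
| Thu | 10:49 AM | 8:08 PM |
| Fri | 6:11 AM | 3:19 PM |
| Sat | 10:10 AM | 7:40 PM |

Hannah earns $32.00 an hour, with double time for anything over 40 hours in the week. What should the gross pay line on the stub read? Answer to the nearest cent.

$2373.33

Mon: 9:17 AM–8:02 PM = 10 h 45 min
Tue: 9:12 AM–5:55 PM = 8 h 43 min
Wed: 10:59 AM–8:39 PM = 9 h 40 min
Thu: 10:49 AM–8:08 PM = 9 h 19 min
Fri: 6:11 AM–3:19 PM = 9 h 8 min
Sat: 10:10 AM–7:40 PM = 9 h 30 min
Total worked: 57 h 5 min = 3425 min.
Regular 40 h 0 min = 2400 min at $32.00/h; overtime 17 h 5 min = 1025 min at $64.00/h.
Pay = (2400 × $32.00 + 1025 × $64.00) ÷ 60 = $2373.33.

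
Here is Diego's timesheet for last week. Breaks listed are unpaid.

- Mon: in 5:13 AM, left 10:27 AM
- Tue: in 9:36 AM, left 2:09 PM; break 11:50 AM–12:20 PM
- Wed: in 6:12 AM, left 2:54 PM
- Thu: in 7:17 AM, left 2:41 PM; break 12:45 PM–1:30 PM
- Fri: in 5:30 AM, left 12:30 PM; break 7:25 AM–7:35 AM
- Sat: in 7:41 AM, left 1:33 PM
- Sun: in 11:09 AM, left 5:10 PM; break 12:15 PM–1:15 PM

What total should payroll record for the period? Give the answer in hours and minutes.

42 h 21 min

Mon: 5:13 AM–10:27 AM = 5 h 14 min
Tue: 9:36 AM–2:09 PM = 4 h 33 min; less 30 min break → 4 h 3 min
Wed: 6:12 AM–2:54 PM = 8 h 42 min
Thu: 7:17 AM–2:41 PM = 7 h 24 min; less 45 min break → 6 h 39 min
Fri: 5:30 AM–12:30 PM = 7 h 0 min; less 10 min break → 6 h 50 min
Sat: 7:41 AM–1:33 PM = 5 h 52 min
Sun: 11:09 AM–5:10 PM = 6 h 1 min; less 60 min break → 5 h 1 min
Total: 5 h 14 min + 4 h 3 min + 8 h 42 min + 6 h 39 min + 6 h 50 min + 5 h 52 min + 5 h 1 min = 42 h 21 min.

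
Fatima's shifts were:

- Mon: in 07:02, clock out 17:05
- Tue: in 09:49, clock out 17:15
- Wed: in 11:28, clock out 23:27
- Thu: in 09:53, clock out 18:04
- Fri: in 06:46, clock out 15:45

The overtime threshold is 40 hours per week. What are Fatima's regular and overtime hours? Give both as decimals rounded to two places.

Regular 40.00 hours, overtime 6.63 hours

Mon: 07:02–17:05 = 10 h 3 min
Tue: 09:49–17:15 = 7 h 26 min
Wed: 11:28–23:27 = 11 h 59 min
Thu: 09:53–18:04 = 8 h 11 min
Fri: 06:46–15:45 = 8 h 59 min
Total worked: 46 h 38 min = 46.63 h.
Threshold 40 h → overtime 6 h 38 min, regular 40 h 0 min.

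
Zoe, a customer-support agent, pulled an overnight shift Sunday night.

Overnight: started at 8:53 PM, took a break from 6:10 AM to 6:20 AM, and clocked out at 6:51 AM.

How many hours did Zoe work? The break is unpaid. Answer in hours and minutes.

Overnight: 8:53 PM → midnight = 3 h 7 min; midnight → 6:51 AM = 6 h 51 min; span 9 h 58 min; less 10 min break → 9 h 48 min

9 h 48 min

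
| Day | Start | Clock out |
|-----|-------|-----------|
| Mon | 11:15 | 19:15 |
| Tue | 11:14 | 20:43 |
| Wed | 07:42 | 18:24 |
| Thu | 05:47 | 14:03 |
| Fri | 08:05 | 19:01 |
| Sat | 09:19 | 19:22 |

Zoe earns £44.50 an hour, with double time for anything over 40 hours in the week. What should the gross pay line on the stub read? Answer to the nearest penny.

£3331.57

Mon: 11:15–19:15 = 8 h 0 min
Tue: 11:14–20:43 = 9 h 29 min
Wed: 07:42–18:24 = 10 h 42 min
Thu: 05:47–14:03 = 8 h 16 min
Fri: 08:05–19:01 = 10 h 56 min
Sat: 09:19–19:22 = 10 h 3 min
Total worked: 57 h 26 min = 3446 min.
Regular 40 h 0 min = 2400 min at £44.50/h; overtime 17 h 26 min = 1046 min at £89.00/h.
Pay = (2400 × £44.50 + 1046 × £89.00) ÷ 60 = £3331.57.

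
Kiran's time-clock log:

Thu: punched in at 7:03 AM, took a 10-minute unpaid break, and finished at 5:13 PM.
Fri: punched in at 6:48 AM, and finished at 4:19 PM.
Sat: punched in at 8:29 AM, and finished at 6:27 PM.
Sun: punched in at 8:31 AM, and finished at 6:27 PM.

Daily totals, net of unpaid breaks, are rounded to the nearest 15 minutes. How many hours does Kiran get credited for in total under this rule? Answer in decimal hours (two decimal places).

Thu: 7:03 AM–5:13 PM = 10 h 10 min − 10 min = 10 h 0 min → rounds to 10 h 0 min
Fri: 6:48 AM–4:19 PM = 9 h 31 min → rounds to 9 h 30 min
Sat: 8:29 AM–6:27 PM = 9 h 58 min → rounds to 10 h 0 min
Sun: 8:31 AM–6:27 PM = 9 h 56 min → rounds to 10 h 0 min
Total credited: 39 h 30 min.

39.50 hours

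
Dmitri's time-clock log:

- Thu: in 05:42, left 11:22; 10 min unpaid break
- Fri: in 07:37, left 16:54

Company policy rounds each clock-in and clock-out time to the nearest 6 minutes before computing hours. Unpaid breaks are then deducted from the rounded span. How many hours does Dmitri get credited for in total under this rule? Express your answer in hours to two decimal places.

14.83 hours

Thu: in 05:42→05:42, out 11:22→11:24; 5 h 42 min − 10 min = 5 h 32 min
Fri: in 07:37→07:36, out 16:54→16:54; 9 h 18 min
Total credited: 14 h 50 min.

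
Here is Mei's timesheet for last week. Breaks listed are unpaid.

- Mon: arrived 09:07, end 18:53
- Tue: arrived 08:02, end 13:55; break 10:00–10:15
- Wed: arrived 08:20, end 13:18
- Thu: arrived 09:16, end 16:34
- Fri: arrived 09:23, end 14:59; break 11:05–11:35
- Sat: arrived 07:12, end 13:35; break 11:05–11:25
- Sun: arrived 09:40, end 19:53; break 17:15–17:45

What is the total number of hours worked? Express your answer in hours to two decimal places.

Mon: 09:07–18:53 = 9 h 46 min
Tue: 08:02–13:55 = 5 h 53 min; less 15 min break → 5 h 38 min
Wed: 08:20–13:18 = 4 h 58 min
Thu: 09:16–16:34 = 7 h 18 min
Fri: 09:23–14:59 = 5 h 36 min; less 30 min break → 5 h 6 min
Sat: 07:12–13:35 = 6 h 23 min; less 20 min break → 6 h 3 min
Sun: 09:40–19:53 = 10 h 13 min; less 30 min break → 9 h 43 min
Total: 9 h 46 min + 5 h 38 min + 4 h 58 min + 7 h 18 min + 5 h 6 min + 6 h 3 min + 9 h 43 min = 48 h 32 min.

48.53 hours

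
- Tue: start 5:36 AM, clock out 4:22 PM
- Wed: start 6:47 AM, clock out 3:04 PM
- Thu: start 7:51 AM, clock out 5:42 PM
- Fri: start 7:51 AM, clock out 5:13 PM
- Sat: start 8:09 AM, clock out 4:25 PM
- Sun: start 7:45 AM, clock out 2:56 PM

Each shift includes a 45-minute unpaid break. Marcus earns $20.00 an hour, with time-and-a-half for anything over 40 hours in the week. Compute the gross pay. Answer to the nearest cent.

$1076.50

Tue: 5:36 AM–4:22 PM = 10 h 46 min; less 45 min break → 10 h 1 min
Wed: 6:47 AM–3:04 PM = 8 h 17 min; less 45 min break → 7 h 32 min
Thu: 7:51 AM–5:42 PM = 9 h 51 min; less 45 min break → 9 h 6 min
Fri: 7:51 AM–5:13 PM = 9 h 22 min; less 45 min break → 8 h 37 min
Sat: 8:09 AM–4:25 PM = 8 h 16 min; less 45 min break → 7 h 31 min
Sun: 7:45 AM–2:56 PM = 7 h 11 min; less 45 min break → 6 h 26 min
Total worked: 49 h 13 min = 2953 min.
Regular 40 h 0 min = 2400 min at $20.00/h; overtime 9 h 13 min = 553 min at $30.00/h.
Pay = (2400 × $20.00 + 553 × $30.00) ÷ 60 = $1076.50.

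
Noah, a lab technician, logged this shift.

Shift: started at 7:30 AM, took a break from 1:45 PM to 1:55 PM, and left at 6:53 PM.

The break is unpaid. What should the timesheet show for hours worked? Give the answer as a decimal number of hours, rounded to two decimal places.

11.22 hours

Shift: 7:30 AM–6:53 PM = 11 h 23 min; less 10 min break → 11 h 13 min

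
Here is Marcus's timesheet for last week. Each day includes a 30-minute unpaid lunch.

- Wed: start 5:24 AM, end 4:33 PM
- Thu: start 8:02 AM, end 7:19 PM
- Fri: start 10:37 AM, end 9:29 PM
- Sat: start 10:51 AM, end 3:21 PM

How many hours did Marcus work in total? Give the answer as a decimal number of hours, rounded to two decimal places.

Wed: 5:24 AM–4:33 PM = 11 h 9 min; less 30 min break → 10 h 39 min
Thu: 8:02 AM–7:19 PM = 11 h 17 min; less 30 min break → 10 h 47 min
Fri: 10:37 AM–9:29 PM = 10 h 52 min; less 30 min break → 10 h 22 min
Sat: 10:51 AM–3:21 PM = 4 h 30 min; less 30 min break → 4 h 0 min
Total: 10 h 39 min + 10 h 47 min + 10 h 22 min + 4 h 0 min = 35 h 48 min.

35.80 hours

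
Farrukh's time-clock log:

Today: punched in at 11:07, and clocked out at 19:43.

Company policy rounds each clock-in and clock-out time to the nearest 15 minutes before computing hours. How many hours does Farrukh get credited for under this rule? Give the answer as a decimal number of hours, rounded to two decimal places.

8.75 hours

Today: in 11:07→11:00, out 19:43→19:45; 8 h 45 min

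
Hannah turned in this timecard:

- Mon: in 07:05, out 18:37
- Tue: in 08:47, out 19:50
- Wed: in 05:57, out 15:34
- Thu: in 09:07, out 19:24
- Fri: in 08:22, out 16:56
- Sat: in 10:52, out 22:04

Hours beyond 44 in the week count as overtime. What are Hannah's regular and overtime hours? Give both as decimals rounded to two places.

Regular 44.00 hours, overtime 18.25 hours

Mon: 07:05–18:37 = 11 h 32 min
Tue: 08:47–19:50 = 11 h 3 min
Wed: 05:57–15:34 = 9 h 37 min
Thu: 09:07–19:24 = 10 h 17 min
Fri: 08:22–16:56 = 8 h 34 min
Sat: 10:52–22:04 = 11 h 12 min
Total worked: 62 h 15 min = 62.25 h.
Threshold 44 h → overtime 18 h 15 min, regular 44 h 0 min.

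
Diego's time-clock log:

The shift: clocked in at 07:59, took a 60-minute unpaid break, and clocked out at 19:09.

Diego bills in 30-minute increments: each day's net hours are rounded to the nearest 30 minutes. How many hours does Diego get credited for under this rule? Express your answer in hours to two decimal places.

The shift: 07:59–19:09 = 11 h 10 min − 60 min = 10 h 10 min → rounds to 10 h 0 min

10.00 hours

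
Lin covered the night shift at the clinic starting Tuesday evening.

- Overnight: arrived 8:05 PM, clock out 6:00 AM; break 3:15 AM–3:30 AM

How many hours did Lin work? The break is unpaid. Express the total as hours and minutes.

9 h 40 min

Overnight: 8:05 PM → midnight = 3 h 55 min; midnight → 6:00 AM = 6 h 0 min; span 9 h 55 min; less 15 min break → 9 h 40 min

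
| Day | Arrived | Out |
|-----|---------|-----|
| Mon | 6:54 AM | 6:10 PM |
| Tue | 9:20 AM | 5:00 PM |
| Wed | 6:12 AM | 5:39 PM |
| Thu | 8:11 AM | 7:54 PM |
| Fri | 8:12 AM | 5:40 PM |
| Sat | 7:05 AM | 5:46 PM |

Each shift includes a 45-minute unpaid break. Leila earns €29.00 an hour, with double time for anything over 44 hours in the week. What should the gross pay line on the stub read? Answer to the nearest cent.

Mon: 6:54 AM–6:10 PM = 11 h 16 min; less 45 min break → 10 h 31 min
Tue: 9:20 AM–5:00 PM = 7 h 40 min; less 45 min break → 6 h 55 min
Wed: 6:12 AM–5:39 PM = 11 h 27 min; less 45 min break → 10 h 42 min
Thu: 8:11 AM–7:54 PM = 11 h 43 min; less 45 min break → 10 h 58 min
Fri: 8:12 AM–5:40 PM = 9 h 28 min; less 45 min break → 8 h 43 min
Sat: 7:05 AM–5:46 PM = 10 h 41 min; less 45 min break → 9 h 56 min
Total worked: 57 h 45 min = 3465 min.
Regular 44 h 0 min = 2640 min at €29.00/h; overtime 13 h 45 min = 825 min at €58.00/h.
Pay = (2640 × €29.00 + 825 × €58.00) ÷ 60 = €2073.50.

€2073.50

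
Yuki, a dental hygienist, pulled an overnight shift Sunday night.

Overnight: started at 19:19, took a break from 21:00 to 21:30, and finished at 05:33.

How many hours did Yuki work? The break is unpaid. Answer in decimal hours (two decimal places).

9.73 hours

Overnight: 19:19 → midnight = 4 h 41 min; midnight → 05:33 = 5 h 33 min; span 10 h 14 min; less 30 min break → 9 h 44 min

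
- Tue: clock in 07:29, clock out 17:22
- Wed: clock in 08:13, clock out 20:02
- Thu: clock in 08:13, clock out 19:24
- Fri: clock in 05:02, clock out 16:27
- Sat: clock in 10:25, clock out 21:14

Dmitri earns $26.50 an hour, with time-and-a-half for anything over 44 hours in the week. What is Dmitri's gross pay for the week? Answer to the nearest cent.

$1607.89

Tue: 07:29–17:22 = 9 h 53 min
Wed: 08:13–20:02 = 11 h 49 min
Thu: 08:13–19:24 = 11 h 11 min
Fri: 05:02–16:27 = 11 h 25 min
Sat: 10:25–21:14 = 10 h 49 min
Total worked: 55 h 7 min = 3307 min.
Regular 44 h 0 min = 2640 min at $26.50/h; overtime 11 h 7 min = 667 min at $39.75/h.
Pay = (2640 × $26.50 + 667 × $39.75) ÷ 60 = $1607.89.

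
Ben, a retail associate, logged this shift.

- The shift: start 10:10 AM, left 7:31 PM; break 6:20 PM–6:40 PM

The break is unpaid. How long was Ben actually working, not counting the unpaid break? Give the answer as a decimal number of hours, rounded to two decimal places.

9.02 hours

The shift: 10:10 AM–7:31 PM = 9 h 21 min; less 20 min break → 9 h 1 min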